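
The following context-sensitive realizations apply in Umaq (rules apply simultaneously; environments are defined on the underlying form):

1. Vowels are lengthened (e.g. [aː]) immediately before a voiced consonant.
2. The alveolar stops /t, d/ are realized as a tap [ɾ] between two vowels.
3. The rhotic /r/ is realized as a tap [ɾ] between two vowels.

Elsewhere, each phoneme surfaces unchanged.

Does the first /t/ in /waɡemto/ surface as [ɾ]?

/t/ (between /m/ and /o/) is in the target of rule 2 but the environment (between two vowels) is not met → [t].
The actual realization is [t], not [ɾ].

No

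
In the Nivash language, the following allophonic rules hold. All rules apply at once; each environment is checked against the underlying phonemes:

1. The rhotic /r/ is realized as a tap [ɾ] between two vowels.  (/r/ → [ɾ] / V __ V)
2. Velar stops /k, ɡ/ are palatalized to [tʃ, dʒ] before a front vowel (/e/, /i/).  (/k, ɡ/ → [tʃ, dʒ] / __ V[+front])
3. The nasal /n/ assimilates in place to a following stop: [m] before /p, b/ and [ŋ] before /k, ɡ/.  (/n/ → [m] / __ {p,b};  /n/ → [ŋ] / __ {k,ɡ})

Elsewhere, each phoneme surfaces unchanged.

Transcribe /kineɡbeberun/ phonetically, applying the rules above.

[tʃineɡbebeɾun]

/k/ — word-initial, before a front vowel — surfaces as [tʃ] (rule 2).
/i/ (between /k/ and /n/): no rule targets it → [i].
/n/ (between /i/ and /e/): rule 3 targets it, but not before a labial or velar stop → unchanged [n].
/e/ (between /n/ and /ɡ/) is unaffected → [e].
/ɡ/ (between /e/ and /b/) is in the target of rule 2 but the environment (before a front vowel) is not met → [ɡ].
/b/ (between /ɡ/ and /e/) is unaffected → [b].
/e/ — not in any rule's target class → [e].
/b/ stays [b].
/e/ stays [e].
Rule 1 applies to /r/ (between /e/ and /u/: between two vowels) → [ɾ].
/u/ stays [u].
/n/ (word-final) is in the target of rule 3 but the environment (before a labial or velar stop) is not met → [n].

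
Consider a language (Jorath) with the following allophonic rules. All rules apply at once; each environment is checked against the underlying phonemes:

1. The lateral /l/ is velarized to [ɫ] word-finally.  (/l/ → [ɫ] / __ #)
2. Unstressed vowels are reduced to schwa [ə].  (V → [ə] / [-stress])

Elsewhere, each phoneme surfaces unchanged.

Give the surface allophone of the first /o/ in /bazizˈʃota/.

[o]

/o/ (between /ʃ/ and /t/) is in the target of rule 2 but the environment (in an unstressed syllable) is not met → [o].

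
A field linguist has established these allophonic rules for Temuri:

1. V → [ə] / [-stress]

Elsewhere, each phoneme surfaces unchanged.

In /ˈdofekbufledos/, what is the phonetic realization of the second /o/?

/o/ meets the environment for rule 1 (in an unstressed syllable) → [ə].

[ə]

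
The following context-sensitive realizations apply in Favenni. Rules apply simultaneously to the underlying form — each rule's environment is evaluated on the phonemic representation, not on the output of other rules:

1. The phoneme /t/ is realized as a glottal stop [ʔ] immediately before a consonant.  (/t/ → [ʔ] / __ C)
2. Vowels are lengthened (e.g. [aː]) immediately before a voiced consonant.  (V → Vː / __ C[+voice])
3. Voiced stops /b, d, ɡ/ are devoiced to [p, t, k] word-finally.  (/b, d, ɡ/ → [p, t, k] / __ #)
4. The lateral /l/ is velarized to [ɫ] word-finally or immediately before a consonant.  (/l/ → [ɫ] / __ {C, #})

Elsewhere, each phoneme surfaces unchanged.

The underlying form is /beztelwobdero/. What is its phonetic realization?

/b/ — word-initial; rule 3 does not apply here → [b].
/e/ (between /b/ and /z/) occurs before a voiced consonant → [eː] by rule 2.
/z/ — not in any rule's target class → [z].
/t/ — between /z/ and /e/; rule 1 does not apply here → [t].
/e/ (between /t/ and /l/): before a voiced consonant, so rule 2 applies → [eː].
/l/ meets the environment for rule 4 (word-finally or immediately before a consonant) → [ɫ].
/w/ stays [w].
/o/ meets the environment for rule 2 (before a voiced consonant) → [oː].
/b/ (between /o/ and /d/): rule 3 targets it, but not word-finally → unchanged [b].
/d/ (between /b/ and /e/) fails the environment for rule 3, so it stays [d].
/e/ (between /d/ and /r/): before a voiced consonant, so rule 2 applies → [eː].
/r/ — not in any rule's target class → [r].
/o/ (word-final) is in the target of rule 2 but the environment (before a voiced consonant) is not met → [o].

[beːzteːɫwoːbdeːro]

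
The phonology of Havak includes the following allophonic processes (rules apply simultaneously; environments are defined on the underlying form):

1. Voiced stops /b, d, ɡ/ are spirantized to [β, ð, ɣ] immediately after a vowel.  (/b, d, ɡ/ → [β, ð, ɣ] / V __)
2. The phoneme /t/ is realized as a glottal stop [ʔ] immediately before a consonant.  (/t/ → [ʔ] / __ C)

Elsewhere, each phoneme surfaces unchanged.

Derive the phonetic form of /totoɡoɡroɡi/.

/t/ (word-initial) is in the target of rule 2 but the environment (immediately before a consonant) is not met → [t].
/o/ stays [o].
/t/ (between /o/ and /o/) is in the target of rule 2 but the environment (immediately before a consonant) is not met → [t].
/o/ — not in any rule's target class → [o].
/ɡ/ — between /o/ and /o/, immediately after a vowel — surfaces as [ɣ] (rule 1).
/o/ stays [o].
Rule 1 applies to /ɡ/ (between /o/ and /r/: immediately after a vowel) → [ɣ].
/r/ — not in any rule's target class → [r].
/o/ stays [o].
/ɡ/ (between /o/ and /i/): immediately after a vowel, so rule 1 applies → [ɣ].
/i/ — not in any rule's target class → [i].

[totoɣoɣroɣi]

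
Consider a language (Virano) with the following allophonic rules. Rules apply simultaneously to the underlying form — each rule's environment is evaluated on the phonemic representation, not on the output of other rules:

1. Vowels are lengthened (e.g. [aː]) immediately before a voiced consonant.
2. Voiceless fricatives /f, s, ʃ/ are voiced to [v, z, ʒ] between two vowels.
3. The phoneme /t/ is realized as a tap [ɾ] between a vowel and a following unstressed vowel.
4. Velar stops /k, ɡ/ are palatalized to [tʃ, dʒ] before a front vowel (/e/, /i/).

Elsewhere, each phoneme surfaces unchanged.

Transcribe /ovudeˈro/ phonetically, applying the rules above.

/o/ meets the environment for rule 1 (before a voiced consonant) → [oː].
/v/ (between /o/ and /u/): no rule targets it → [v].
/u/ meets the environment for rule 1 (before a voiced consonant) → [uː].
/d/ (between /u/ and /e/) is unaffected → [d].
Rule 1 applies to /e/ (between /d/ and /r/: before a voiced consonant) → [eː].
/r/ (between /e/ and /o/): no rule targets it → [r].
/o/ — word-final; rule 1 does not apply here → [o].

[oːvuːdeːˈro]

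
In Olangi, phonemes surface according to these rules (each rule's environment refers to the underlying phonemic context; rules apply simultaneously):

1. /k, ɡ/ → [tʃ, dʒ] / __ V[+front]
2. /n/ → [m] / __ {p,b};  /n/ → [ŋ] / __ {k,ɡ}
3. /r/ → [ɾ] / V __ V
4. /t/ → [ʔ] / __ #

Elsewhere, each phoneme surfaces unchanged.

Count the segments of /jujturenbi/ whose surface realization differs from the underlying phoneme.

Segments that undergo a rule: /r/ → [ɾ] (rule 3); /n/ → [m] (rule 2).
All other segments surface unchanged.

2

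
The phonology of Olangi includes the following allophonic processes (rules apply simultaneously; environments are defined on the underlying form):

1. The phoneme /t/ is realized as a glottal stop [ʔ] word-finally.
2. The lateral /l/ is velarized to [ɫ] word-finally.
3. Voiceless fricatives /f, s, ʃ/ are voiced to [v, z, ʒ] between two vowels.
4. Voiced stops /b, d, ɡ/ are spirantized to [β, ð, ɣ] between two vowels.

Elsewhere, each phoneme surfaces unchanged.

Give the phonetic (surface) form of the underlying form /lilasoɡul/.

/l/ (word-initial) fails the environment for rule 2, so it stays [l].
/i/ (between /l/ and /l/): no rule targets it → [i].
/l/ — between /i/ and /a/; rule 2 does not apply here → [l].
/a/ (between /l/ and /s/): no rule targets it → [a].
/s/ meets the environment for rule 3 (between two vowels) → [z].
/o/ — not in any rule's target class → [o].
/ɡ/ (between /o/ and /u/) occurs between two vowels → [ɣ] by rule 4.
/u/ stays [u].
Rule 2 applies to /l/ (word-final: word-finally) → [ɫ].

[lilazoɣuɫ]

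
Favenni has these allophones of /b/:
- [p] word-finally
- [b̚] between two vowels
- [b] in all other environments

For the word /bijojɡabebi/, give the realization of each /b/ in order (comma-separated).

[b], [b̚], [b̚]

Occurrence 1 (position 1): no conditioning environment matches → elsewhere allophone [b].
Occurrence 2 (position 8): between two vowels → [b̚].
Occurrence 3 (position 10): between two vowels → [b̚].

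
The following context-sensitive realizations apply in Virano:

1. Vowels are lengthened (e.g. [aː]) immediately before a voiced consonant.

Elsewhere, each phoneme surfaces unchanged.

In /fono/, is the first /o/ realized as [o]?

Rule 1 applies to /o/ (between /f/ and /n/: before a voiced consonant) → [oː].
The actual realization is [oː], not [o].

No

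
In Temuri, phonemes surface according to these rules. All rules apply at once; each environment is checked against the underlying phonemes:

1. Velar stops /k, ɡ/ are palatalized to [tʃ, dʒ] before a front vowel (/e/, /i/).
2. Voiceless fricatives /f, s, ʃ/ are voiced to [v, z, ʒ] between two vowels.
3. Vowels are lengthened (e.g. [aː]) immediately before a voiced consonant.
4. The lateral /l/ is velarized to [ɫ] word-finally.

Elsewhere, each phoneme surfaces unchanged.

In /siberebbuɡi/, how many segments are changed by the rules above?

5

Segments that undergo a rule: /i/ → [iː] (rule 3); /e/ → [eː] (rule 3); /e/ → [eː] (rule 3); /u/ → [uː] (rule 3); /ɡ/ → [dʒ] (rule 1).
All other segments surface unchanged.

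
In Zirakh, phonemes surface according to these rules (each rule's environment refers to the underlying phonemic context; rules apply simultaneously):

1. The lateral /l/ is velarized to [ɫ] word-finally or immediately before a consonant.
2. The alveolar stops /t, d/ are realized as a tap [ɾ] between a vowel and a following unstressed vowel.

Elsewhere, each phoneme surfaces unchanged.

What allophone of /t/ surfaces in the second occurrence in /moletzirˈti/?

[t]

/t/ (between /r/ and /i/): rule 2 targets it, but not between a vowel and a following unstressed vowel → unchanged [t].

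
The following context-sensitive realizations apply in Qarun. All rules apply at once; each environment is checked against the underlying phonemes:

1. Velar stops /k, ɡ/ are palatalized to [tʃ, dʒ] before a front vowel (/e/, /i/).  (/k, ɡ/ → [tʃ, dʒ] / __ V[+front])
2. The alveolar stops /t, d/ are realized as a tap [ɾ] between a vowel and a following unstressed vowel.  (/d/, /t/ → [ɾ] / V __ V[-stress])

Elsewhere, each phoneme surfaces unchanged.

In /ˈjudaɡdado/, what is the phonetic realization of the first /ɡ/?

[ɡ]

/ɡ/ (between /a/ and /d/): rule 1 targets it, but not before a front vowel → unchanged [ɡ].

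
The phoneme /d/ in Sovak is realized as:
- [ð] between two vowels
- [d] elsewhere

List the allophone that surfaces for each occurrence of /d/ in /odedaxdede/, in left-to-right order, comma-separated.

Occurrence 1 (position 2): between two vowels → [ð].
Occurrence 2 (position 4): between two vowels → [ð].
Occurrence 3 (position 7): no conditioning environment matches → elsewhere allophone [d].
Occurrence 4 (position 9): between two vowels → [ð].

[ð], [ð], [d], [ð]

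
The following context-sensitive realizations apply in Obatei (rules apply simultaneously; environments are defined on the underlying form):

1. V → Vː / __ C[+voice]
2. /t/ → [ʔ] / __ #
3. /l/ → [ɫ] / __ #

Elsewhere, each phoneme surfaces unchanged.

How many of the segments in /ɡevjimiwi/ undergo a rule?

3

Segments that undergo a rule: /e/ → [eː] (rule 1); /i/ → [iː] (rule 1); /i/ → [iː] (rule 1).
All other segments surface unchanged.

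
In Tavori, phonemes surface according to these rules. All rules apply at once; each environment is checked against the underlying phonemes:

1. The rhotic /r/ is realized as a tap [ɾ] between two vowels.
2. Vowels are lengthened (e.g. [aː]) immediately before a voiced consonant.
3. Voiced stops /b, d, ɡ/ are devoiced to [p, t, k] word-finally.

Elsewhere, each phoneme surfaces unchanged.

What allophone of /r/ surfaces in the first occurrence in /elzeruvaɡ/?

Rule 1 applies to /r/ (between /e/ and /u/: between two vowels) → [ɾ].

[ɾ]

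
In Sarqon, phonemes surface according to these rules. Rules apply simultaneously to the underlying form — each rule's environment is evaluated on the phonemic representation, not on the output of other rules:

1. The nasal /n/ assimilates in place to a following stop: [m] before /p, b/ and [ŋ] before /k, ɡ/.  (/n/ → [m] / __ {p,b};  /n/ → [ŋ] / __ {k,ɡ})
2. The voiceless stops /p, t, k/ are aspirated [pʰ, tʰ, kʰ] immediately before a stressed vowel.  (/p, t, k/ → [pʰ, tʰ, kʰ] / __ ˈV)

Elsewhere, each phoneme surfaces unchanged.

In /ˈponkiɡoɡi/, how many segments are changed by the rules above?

2

Segments that undergo a rule: /p/ → [pʰ] (rule 2); /n/ → [ŋ] (rule 1).
All other segments surface unchanged.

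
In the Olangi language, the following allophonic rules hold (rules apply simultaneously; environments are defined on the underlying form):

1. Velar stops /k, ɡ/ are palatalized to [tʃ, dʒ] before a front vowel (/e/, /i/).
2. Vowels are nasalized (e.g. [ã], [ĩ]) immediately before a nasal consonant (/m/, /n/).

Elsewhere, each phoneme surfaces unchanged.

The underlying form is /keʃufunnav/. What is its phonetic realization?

/k/ (word-initial): before a front vowel, so rule 1 applies → [tʃ].
/e/ (between /k/ and /ʃ/) is in the target of rule 2 but the environment (before a nasal consonant) is not met → [e].
/ʃ/ (between /e/ and /u/): no rule targets it → [ʃ].
/u/ (between /ʃ/ and /f/): rule 2 targets it, but not before a nasal consonant → unchanged [u].
/f/ (between /u/ and /u/): no rule targets it → [f].
/u/ (between /f/ and /n/) occurs before a nasal consonant → [ũ] by rule 2.
/n/ stays [n].
/n/ — not in any rule's target class → [n].
/a/ (between /n/ and /v/) fails the environment for rule 2, so it stays [a].
/v/ (word-final): no rule targets it → [v].

[tʃeʃufũnnav]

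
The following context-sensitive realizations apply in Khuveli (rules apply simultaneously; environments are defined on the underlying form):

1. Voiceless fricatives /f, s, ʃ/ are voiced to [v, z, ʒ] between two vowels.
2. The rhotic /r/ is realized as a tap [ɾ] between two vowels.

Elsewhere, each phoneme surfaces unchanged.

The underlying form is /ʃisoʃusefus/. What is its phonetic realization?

[ʃizoʒuzevus]

/ʃ/ (word-initial): rule 1 targets it, but not between two vowels → unchanged [ʃ].
/i/ (between /ʃ/ and /s/) is unaffected → [i].
/s/ — between /i/ and /o/, between two vowels — surfaces as [z] (rule 1).
/o/ (between /s/ and /ʃ/) is unaffected → [o].
/ʃ/ — between /o/ and /u/, between two vowels — surfaces as [ʒ] (rule 1).
/u/ — not in any rule's target class → [u].
/s/ (between /u/ and /e/): between two vowels, so rule 1 applies → [z].
/e/ (between /s/ and /f/): no rule targets it → [e].
/f/ (between /e/ and /u/): between two vowels, so rule 1 applies → [v].
/u/ (between /f/ and /s/): no rule targets it → [u].
/s/ (word-final) fails the environment for rule 1, so it stays [s].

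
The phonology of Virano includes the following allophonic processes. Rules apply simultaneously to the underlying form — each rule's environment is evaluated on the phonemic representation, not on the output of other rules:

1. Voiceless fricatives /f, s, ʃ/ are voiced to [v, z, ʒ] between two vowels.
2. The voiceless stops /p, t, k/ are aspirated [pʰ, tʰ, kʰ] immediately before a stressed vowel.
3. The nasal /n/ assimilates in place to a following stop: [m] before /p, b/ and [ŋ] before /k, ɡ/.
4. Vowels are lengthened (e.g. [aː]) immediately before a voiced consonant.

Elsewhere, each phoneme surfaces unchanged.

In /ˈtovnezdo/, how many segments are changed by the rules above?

3

Segments that undergo a rule: /t/ → [tʰ] (rule 2); /o/ → [oː] (rule 4); /e/ → [eː] (rule 4).
All other segments surface unchanged.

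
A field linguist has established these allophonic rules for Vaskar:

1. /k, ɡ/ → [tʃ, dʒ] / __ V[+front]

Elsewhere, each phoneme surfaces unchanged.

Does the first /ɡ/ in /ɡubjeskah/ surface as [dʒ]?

/ɡ/ (word-initial) fails the environment for rule 1, so it stays [ɡ].
The actual realization is [ɡ], not [dʒ].

No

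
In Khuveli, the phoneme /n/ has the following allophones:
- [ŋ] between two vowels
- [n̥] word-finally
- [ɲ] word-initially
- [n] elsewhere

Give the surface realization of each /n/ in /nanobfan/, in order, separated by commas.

Occurrence 1 (position 1): word-initially → [ɲ].
Occurrence 2 (position 3): between two vowels → [ŋ].
Occurrence 3 (position 8): word-finally → [n̥].

[ɲ], [ŋ], [n̥]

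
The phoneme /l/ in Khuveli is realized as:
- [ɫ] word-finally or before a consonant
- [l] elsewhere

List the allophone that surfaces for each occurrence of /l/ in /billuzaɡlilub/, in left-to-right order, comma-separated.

[ɫ], [l], [l], [l]

Occurrence 1 (position 3): word-finally or before a consonant → [ɫ].
Occurrence 2 (position 4): no conditioning environment matches → elsewhere allophone [l].
Occurrence 3 (position 9): no conditioning environment matches → elsewhere allophone [l].
Occurrence 4 (position 11): no conditioning environment matches → elsewhere allophone [l].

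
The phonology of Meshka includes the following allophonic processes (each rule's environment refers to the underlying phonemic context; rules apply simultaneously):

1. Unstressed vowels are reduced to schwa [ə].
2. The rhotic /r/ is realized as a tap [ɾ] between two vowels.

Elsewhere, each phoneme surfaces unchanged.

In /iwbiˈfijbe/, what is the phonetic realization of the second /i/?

[ə]

/i/ (between /b/ and /f/): in an unstressed syllable, so rule 1 applies → [ə].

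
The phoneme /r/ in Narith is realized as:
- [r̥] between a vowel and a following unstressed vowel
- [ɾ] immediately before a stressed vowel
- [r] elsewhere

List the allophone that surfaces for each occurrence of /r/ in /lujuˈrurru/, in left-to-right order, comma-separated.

Occurrence 1 (position 5): immediately before a stressed vowel → [ɾ].
Occurrence 2 (position 7): no conditioning environment matches → elsewhere allophone [r].
Occurrence 3 (position 8): no conditioning environment matches → elsewhere allophone [r].

[ɾ], [r], [r]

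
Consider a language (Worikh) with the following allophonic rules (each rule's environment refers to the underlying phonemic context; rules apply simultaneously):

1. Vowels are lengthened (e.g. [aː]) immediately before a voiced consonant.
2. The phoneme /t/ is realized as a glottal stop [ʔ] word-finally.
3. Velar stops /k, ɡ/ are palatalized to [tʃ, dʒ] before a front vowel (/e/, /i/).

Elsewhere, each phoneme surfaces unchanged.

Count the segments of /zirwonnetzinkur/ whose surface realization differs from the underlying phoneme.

Segments that undergo a rule: /i/ → [iː] (rule 1); /o/ → [oː] (rule 1); /i/ → [iː] (rule 1); /u/ → [uː] (rule 1).
All other segments surface unchanged.

4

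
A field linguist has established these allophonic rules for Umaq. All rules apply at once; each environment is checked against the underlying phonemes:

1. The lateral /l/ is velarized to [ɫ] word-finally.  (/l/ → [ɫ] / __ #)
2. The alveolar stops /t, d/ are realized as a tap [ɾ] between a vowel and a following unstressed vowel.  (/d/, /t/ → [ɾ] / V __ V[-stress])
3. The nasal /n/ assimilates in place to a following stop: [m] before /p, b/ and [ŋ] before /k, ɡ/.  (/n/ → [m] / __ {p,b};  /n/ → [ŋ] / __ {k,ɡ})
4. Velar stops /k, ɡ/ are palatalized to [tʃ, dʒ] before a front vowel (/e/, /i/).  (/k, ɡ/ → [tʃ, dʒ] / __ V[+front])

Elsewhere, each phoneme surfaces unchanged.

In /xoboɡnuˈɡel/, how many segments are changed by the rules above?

2

Segments that undergo a rule: /ɡ/ → [dʒ] (rule 4); /l/ → [ɫ] (rule 1).
All other segments surface unchanged.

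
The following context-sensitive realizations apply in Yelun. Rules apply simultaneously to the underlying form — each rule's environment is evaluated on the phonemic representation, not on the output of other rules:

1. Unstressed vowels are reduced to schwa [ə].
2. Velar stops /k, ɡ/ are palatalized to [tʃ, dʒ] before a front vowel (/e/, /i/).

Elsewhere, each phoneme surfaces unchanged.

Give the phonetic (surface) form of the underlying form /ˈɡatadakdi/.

[ˈɡatədəkdə]

/ɡ/ (word-initial) fails the environment for rule 2, so it stays [ɡ].
/a/ (between /ɡ/ and /t/): rule 1 targets it, but not in an unstressed syllable → unchanged [a].
/t/ (between /a/ and /a/) is unaffected → [t].
Rule 1 applies to /a/ (between /t/ and /d/: in an unstressed syllable) → [ə].
/d/ stays [d].
/a/ (between /d/ and /k/): in an unstressed syllable, so rule 1 applies → [ə].
/k/ (between /a/ and /d/) is in the target of rule 2 but the environment (before a front vowel) is not met → [k].
/d/ (between /k/ and /i/): no rule targets it → [d].
/i/ meets the environment for rule 1 (in an unstressed syllable) → [ə].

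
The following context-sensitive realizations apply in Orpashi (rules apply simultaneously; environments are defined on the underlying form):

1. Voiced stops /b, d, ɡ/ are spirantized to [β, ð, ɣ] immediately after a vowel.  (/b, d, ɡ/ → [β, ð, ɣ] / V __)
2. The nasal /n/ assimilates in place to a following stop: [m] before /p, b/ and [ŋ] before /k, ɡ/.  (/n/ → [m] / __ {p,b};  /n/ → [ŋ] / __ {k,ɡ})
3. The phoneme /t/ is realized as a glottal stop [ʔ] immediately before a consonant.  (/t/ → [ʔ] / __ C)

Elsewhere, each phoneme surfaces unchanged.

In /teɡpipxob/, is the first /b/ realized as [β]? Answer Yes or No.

Yes

/b/ (word-final) occurs immediately after a vowel → [β] by rule 1.
The actual realization is [β], which matches [β].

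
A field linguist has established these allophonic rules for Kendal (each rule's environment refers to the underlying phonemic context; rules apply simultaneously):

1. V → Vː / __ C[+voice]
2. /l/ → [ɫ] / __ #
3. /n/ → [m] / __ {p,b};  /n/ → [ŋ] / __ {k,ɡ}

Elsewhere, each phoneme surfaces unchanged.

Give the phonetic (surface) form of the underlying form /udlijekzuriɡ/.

/u/ (word-initial) occurs before a voiced consonant → [uː] by rule 1.
/l/ (between /d/ and /i/) is in the target of rule 2 but the environment (word-finally) is not met → [l].
Rule 1 applies to /i/ (between /l/ and /j/: before a voiced consonant) → [iː].
/e/ — between /j/ and /k/; rule 1 does not apply here → [e].
/u/ (between /z/ and /r/) occurs before a voiced consonant → [uː] by rule 1.
/i/ meets the environment for rule 1 (before a voiced consonant) → [iː].

[uːdliːjekzuːriːɡ]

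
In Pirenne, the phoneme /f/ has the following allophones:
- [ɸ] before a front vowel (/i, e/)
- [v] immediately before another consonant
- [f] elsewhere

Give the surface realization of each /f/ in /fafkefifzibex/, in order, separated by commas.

[f], [v], [ɸ], [v]

Occurrence 1 (position 1): no conditioning environment matches → elsewhere allophone [f].
Occurrence 2 (position 3): immediately before another consonant → [v].
Occurrence 3 (position 6): before a front vowel (/i, e/) → [ɸ].
Occurrence 4 (position 8): immediately before another consonant → [v].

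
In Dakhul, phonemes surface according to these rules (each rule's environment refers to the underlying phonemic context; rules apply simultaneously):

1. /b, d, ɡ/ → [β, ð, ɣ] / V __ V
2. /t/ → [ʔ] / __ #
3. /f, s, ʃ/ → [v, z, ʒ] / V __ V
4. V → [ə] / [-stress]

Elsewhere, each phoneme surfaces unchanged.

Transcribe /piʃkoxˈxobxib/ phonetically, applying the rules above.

/i/ (between /p/ and /ʃ/): in an unstressed syllable, so rule 4 applies → [ə].
/ʃ/ (between /i/ and /k/): rule 3 targets it, but not between two vowels → unchanged [ʃ].
/o/ (between /k/ and /x/): in an unstressed syllable, so rule 4 applies → [ə].
/o/ — between /x/ and /b/; rule 4 does not apply here → [o].
/b/ (between /o/ and /x/) is in the target of rule 1 but the environment (between two vowels) is not met → [b].
/i/ — between /x/ and /b/, in an unstressed syllable — surfaces as [ə] (rule 4).
/b/ (word-final): rule 1 targets it, but not between two vowels → unchanged [b].

[pəʃkəxˈxobxəb]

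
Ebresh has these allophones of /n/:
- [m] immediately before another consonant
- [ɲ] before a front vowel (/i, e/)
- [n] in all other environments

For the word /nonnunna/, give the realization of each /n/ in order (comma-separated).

Occurrence 1 (position 1): no conditioning environment matches → elsewhere allophone [n].
Occurrence 2 (position 3): immediately before another consonant → [m].
Occurrence 3 (position 4): no conditioning environment matches → elsewhere allophone [n].
Occurrence 4 (position 6): immediately before another consonant → [m].
Occurrence 5 (position 7): no conditioning environment matches → elsewhere allophone [n].

[n], [m], [n], [m], [n]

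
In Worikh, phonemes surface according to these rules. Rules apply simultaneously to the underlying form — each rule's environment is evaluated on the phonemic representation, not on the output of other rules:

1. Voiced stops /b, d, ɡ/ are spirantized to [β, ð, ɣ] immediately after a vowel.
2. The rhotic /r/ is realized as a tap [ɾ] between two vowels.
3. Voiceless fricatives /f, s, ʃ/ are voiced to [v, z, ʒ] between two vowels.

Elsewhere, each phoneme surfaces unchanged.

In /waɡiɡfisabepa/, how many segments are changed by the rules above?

4

Segments that undergo a rule: /ɡ/ → [ɣ] (rule 1); /ɡ/ → [ɣ] (rule 1); /s/ → [z] (rule 3); /b/ → [β] (rule 1).
All other segments surface unchanged.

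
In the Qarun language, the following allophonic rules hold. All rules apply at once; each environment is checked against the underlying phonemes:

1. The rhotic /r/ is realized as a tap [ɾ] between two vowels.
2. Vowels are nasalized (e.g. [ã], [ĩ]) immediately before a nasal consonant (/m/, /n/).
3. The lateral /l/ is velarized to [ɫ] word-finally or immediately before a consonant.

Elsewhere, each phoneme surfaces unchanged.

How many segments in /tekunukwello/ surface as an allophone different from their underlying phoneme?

Segments that undergo a rule: /u/ → [ũ] (rule 2); /l/ → [ɫ] (rule 3).
All other segments surface unchanged.

2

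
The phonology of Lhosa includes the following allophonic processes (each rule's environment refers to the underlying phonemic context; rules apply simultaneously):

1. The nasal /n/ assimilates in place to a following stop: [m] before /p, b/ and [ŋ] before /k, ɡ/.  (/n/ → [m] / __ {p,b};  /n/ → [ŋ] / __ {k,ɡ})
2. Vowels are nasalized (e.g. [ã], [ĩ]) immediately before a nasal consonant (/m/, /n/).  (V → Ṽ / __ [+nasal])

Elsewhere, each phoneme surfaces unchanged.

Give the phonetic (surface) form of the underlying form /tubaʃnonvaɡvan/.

/t/ (word-initial): no rule targets it → [t].
/u/ (between /t/ and /b/) fails the environment for rule 2, so it stays [u].
/b/ — not in any rule's target class → [b].
/a/ (between /b/ and /ʃ/): rule 2 targets it, but not before a nasal consonant → unchanged [a].
/ʃ/ stays [ʃ].
/n/ (between /ʃ/ and /o/): rule 1 targets it, but not before a labial or velar stop → unchanged [n].
/o/ — between /n/ and /n/, before a nasal consonant — surfaces as [õ] (rule 2).
/n/ — between /o/ and /v/; rule 1 does not apply here → [n].
/v/ (between /n/ and /a/) is unaffected → [v].
/a/ (between /v/ and /ɡ/) is in the target of rule 2 but the environment (before a nasal consonant) is not met → [a].
/ɡ/ stays [ɡ].
/v/ — not in any rule's target class → [v].
/a/ (between /v/ and /n/) occurs before a nasal consonant → [ã] by rule 2.
/n/ (word-final) is in the target of rule 1 but the environment (before a labial or velar stop) is not met → [n].

[tubaʃnõnvaɡvãn]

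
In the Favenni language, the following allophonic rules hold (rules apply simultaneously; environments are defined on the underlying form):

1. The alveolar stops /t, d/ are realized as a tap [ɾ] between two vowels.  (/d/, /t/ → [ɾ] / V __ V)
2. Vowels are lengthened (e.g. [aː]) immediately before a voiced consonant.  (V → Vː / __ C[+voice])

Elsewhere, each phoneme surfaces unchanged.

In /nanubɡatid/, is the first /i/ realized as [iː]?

Yes

Rule 2 applies to /i/ (between /t/ and /d/: before a voiced consonant) → [iː].
The actual realization is [iː], which matches [iː].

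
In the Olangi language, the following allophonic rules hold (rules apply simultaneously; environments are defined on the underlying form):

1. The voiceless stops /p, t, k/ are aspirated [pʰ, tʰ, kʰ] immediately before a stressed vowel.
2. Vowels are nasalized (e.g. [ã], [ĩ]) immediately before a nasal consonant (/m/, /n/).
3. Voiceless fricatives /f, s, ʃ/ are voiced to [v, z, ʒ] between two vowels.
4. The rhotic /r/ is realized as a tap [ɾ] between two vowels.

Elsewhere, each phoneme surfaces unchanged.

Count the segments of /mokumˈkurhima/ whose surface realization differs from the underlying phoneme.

3

Segments that undergo a rule: /u/ → [ũ] (rule 2); /k/ → [kʰ] (rule 1); /i/ → [ĩ] (rule 2).
All other segments surface unchanged.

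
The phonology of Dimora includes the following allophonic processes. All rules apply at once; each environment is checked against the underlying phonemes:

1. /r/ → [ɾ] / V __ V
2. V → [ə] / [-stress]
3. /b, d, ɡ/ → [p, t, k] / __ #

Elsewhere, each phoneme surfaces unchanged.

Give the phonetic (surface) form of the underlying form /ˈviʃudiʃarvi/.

[ˈviʃədəʃərvə]

/v/ stays [v].
/i/ (between /v/ and /ʃ/) is in the target of rule 2 but the environment (in an unstressed syllable) is not met → [i].
/ʃ/ stays [ʃ].
/u/ (between /ʃ/ and /d/) occurs in an unstressed syllable → [ə] by rule 2.
/d/ (between /u/ and /i/): rule 3 targets it, but not word-finally → unchanged [d].
/i/ meets the environment for rule 2 (in an unstressed syllable) → [ə].
/ʃ/ (between /i/ and /a/): no rule targets it → [ʃ].
/a/ meets the environment for rule 2 (in an unstressed syllable) → [ə].
/r/ — between /a/ and /v/; rule 1 does not apply here → [r].
/v/ (between /r/ and /i/) is unaffected → [v].
/i/ (word-final) occurs in an unstressed syllable → [ə] by rule 2.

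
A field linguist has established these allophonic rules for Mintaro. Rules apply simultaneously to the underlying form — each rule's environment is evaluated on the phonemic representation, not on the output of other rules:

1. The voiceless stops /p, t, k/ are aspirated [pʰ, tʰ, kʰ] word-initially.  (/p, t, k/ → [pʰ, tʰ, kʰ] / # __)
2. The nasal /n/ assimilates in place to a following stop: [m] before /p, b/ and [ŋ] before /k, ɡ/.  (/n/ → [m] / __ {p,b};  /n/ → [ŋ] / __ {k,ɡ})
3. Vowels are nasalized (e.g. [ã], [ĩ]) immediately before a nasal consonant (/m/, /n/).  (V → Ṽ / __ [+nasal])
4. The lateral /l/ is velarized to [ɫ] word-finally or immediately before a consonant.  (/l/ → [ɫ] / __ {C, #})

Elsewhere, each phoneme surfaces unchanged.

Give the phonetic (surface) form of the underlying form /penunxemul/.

/p/ — word-initial, word-initially — surfaces as [pʰ] (rule 1).
Rule 3 applies to /e/ (between /p/ and /n/: before a nasal consonant) → [ẽ].
/n/ — between /e/ and /u/; rule 2 does not apply here → [n].
/u/ (between /n/ and /n/) occurs before a nasal consonant → [ũ] by rule 3.
/n/ — between /u/ and /x/; rule 2 does not apply here → [n].
/x/ stays [x].
/e/ (between /x/ and /m/) occurs before a nasal consonant → [ẽ] by rule 3.
/m/ — not in any rule's target class → [m].
/u/ — between /m/ and /l/; rule 3 does not apply here → [u].
Rule 4 applies to /l/ (word-final: word-finally or immediately before a consonant) → [ɫ].

[pʰẽnũnxẽmuɫ]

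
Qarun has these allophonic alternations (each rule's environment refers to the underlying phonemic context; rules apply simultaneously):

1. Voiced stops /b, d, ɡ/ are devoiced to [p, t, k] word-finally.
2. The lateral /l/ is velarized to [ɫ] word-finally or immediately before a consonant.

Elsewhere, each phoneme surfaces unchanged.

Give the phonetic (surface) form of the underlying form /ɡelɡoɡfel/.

[ɡeɫɡoɡfeɫ]

/ɡ/ (word-initial) fails the environment for rule 1, so it stays [ɡ].
/e/ (between /ɡ/ and /l/) is unaffected → [e].
/l/ (between /e/ and /ɡ/): word-finally or immediately before a consonant, so rule 2 applies → [ɫ].
/ɡ/ (between /l/ and /o/): rule 1 targets it, but not word-finally → unchanged [ɡ].
/o/ (between /ɡ/ and /ɡ/) is unaffected → [o].
/ɡ/ — between /o/ and /f/; rule 1 does not apply here → [ɡ].
/f/ — not in any rule's target class → [f].
/e/ stays [e].
Rule 2 applies to /l/ (word-final: word-finally or immediately before a consonant) → [ɫ].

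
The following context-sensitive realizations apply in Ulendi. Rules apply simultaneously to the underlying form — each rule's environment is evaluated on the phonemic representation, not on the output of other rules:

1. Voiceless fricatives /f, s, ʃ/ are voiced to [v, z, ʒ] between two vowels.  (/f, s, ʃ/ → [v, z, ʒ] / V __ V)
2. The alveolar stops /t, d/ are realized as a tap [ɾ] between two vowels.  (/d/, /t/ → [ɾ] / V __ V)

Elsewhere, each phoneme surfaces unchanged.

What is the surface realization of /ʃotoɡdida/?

/ʃ/ (word-initial) fails the environment for rule 1, so it stays [ʃ].
/t/ (between /o/ and /o/): between two vowels, so rule 2 applies → [ɾ].
/d/ (between /ɡ/ and /i/) fails the environment for rule 2, so it stays [d].
/d/ (between /i/ and /a/): between two vowels, so rule 2 applies → [ɾ].

[ʃoɾoɡdiɾa]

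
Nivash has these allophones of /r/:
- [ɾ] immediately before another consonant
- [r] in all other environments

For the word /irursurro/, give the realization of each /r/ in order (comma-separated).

[r], [ɾ], [ɾ], [r]

Occurrence 1 (position 2): no conditioning environment matches → elsewhere allophone [r].
Occurrence 2 (position 4): immediately before another consonant → [ɾ].
Occurrence 3 (position 7): immediately before another consonant → [ɾ].
Occurrence 4 (position 8): no conditioning environment matches → elsewhere allophone [r].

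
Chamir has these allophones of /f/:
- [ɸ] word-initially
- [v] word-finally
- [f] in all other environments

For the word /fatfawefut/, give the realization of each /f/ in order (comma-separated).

Occurrence 1 (position 1): word-initially → [ɸ].
Occurrence 2 (position 4): no conditioning environment matches → elsewhere allophone [f].
Occurrence 3 (position 8): no conditioning environment matches → elsewhere allophone [f].

[ɸ], [f], [f]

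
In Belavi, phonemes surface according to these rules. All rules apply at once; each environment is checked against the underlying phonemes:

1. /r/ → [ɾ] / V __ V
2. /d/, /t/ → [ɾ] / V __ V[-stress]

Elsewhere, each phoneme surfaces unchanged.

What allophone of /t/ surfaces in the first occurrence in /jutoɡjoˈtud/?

[ɾ]

/t/ (between /u/ and /o/) occurs between a vowel and a following unstressed vowel → [ɾ] by rule 2.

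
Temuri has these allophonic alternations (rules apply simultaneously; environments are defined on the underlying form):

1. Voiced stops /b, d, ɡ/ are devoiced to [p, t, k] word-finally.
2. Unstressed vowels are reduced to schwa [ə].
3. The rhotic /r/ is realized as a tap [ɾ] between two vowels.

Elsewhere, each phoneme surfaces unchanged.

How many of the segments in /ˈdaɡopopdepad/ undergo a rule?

Segments that undergo a rule: /o/ → [ə] (rule 2); /o/ → [ə] (rule 2); /e/ → [ə] (rule 2); /a/ → [ə] (rule 2); /d/ → [t] (rule 1).
All other segments surface unchanged.

5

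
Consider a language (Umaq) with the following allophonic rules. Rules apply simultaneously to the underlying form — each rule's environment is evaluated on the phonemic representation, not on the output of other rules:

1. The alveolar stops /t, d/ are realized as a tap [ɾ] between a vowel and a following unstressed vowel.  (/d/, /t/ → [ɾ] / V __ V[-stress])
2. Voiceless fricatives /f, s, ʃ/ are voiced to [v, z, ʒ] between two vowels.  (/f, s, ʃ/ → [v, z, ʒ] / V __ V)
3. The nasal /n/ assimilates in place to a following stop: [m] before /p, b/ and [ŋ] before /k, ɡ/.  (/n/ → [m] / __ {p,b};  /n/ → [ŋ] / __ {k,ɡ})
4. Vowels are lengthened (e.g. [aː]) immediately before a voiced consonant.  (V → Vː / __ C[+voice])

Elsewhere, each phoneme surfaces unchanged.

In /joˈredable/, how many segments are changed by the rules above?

Segments that undergo a rule: /o/ → [oː] (rule 4); /e/ → [eː] (rule 4); /d/ → [ɾ] (rule 1); /a/ → [aː] (rule 4).
All other segments surface unchanged.

4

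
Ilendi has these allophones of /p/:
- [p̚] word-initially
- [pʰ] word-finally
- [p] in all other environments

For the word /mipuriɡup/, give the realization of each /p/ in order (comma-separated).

Occurrence 1 (position 3): no conditioning environment matches → elsewhere allophone [p].
Occurrence 2 (position 9): word-finally → [pʰ].

[p], [pʰ]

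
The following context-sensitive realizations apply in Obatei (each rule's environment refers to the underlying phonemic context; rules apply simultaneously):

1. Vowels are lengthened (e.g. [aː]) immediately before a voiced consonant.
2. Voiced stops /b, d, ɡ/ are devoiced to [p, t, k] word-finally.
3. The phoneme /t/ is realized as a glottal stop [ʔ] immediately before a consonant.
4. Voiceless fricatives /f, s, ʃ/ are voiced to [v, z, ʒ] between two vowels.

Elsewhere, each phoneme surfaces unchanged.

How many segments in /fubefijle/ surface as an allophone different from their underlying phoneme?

3

Segments that undergo a rule: /u/ → [uː] (rule 1); /f/ → [v] (rule 4); /i/ → [iː] (rule 1).
All other segments surface unchanged.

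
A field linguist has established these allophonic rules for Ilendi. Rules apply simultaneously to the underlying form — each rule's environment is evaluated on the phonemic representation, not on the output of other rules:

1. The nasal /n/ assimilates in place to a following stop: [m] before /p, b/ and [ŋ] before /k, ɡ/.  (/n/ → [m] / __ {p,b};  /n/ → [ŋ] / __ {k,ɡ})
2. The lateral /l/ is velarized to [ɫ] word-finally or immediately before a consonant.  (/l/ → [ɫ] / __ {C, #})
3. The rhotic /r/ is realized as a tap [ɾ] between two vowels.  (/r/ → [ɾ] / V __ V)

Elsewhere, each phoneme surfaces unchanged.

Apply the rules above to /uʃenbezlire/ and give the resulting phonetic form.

/u/ — not in any rule's target class → [u].
/ʃ/ — not in any rule's target class → [ʃ].
/e/ (between /ʃ/ and /n/): no rule targets it → [e].
/n/ (between /e/ and /b/) occurs before a labial or velar stop → [m] by rule 1.
/b/ — not in any rule's target class → [b].
/e/ — not in any rule's target class → [e].
/z/ (between /e/ and /l/) is unaffected → [z].
/l/ — between /z/ and /i/; rule 2 does not apply here → [l].
/i/ — not in any rule's target class → [i].
/r/ meets the environment for rule 3 (between two vowels) → [ɾ].
/e/ stays [e].

[uʃembezliɾe]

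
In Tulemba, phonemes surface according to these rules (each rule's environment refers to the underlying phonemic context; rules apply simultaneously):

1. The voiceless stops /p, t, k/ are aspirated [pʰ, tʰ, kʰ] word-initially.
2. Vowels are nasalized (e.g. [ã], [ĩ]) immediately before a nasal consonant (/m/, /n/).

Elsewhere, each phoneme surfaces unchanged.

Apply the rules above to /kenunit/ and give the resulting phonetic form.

/k/ meets the environment for rule 1 (word-initially) → [kʰ].
/e/ meets the environment for rule 2 (before a nasal consonant) → [ẽ].
/n/ — not in any rule's target class → [n].
/u/ meets the environment for rule 2 (before a nasal consonant) → [ũ].
/n/ — not in any rule's target class → [n].
/i/ — between /n/ and /t/; rule 2 does not apply here → [i].
/t/ (word-final) is in the target of rule 1 but the environment (word-initially) is not met → [t].

[kʰẽnũnit]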